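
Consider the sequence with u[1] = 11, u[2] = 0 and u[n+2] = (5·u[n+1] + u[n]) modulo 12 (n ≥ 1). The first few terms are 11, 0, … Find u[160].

11

u[1] = 11,  u[2] = 0,  u[3] = 11,  u[4] = 7,  u[5] = 10,  u[6] = 9,  u[7] = 7,  u[8] = 8,  u[9] = 11,  u[10] = 3,  u[11] = 2,  u[12] = 1,  u[13] = 7,  u[14] = 0,  u[15] = 7,  u[16] = 11,  u[17] = 2,  u[18] = 9,  u[19] = 11,  u[20] = 4,  u[21] = 7,  u[22] = 3,  u[23] = 10,  u[24] = 5,  u[25] = 11,  u[26] = 0.
The sequence repeats with period 24.
(160 - 1) mod 24 = 15, so u[160] = u[16] = 11.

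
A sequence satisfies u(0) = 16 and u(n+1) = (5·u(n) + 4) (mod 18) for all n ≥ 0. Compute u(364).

We have u(0) = 16,  u(1) = 12,  u(2) = 10,  u(3) = 0,  u(4) = 4,  u(5) = 6,  u(6) = 16.
The sequence repeats with period 6.
So u(364) = u(0 + ((364-0) mod 6)) = u(4) = 4.

4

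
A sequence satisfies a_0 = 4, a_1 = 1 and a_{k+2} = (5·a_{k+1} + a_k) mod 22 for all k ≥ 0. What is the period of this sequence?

24

Computing terms: a_0 = 4, a_1 = 1, a_2 = 9, a_3 = 2, a_4 = 19, a_5 = 9, a_6 = 20, a_7 = 21, a_8 = 15, a_9 = 8, a_{10} = 11, a_{11} = 19, a_{12} = 18, a_{13} = 21, a_{14} = 13, a_{15} = 20, a_{16} = 3, a_{17} = 13, a_{18} = 2, a_{19} = 1, a_{20} = 7, a_{21} = 14, a_{22} = 11, a_{23} = 3, a_{24} = 4, a_{25} = 1.
The sequence repeats with period 24.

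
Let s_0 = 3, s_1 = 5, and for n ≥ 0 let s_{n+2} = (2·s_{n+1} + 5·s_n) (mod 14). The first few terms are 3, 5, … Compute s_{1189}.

9

s_0 = 3, s_1 = 5, s_2 = 11, s_3 = 5, s_4 = 9, s_5 = 1, s_6 = 5, s_7 = 1, s_8 = 13, s_9 = 3, s_{10} = 1, s_{11} = 3, s_{12} = 11, s_{13} = 9, s_{14} = 3, s_{15} = 9, s_{16} = 5, s_{17} = 13, s_{18} = 9, s_{19} = 13, s_{20} = 1, s_{21} = 11, s_{22} = 13, s_{23} = 11, s_{24} = 3, s_{25} = 5.
Since (s_{24}, s_{25}) = (s_0, s_1) = (3, 5) (two consecutive terms determine the rest), the sequence is periodic with period 24.
So s_{1189} = s_{0 + ((1189-0) mod 24)} = s_{13} = 9.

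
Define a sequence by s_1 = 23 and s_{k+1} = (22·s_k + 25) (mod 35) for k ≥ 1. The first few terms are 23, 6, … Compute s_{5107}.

We have s_1 = 23,  s_2 = 6,  s_3 = 17,  s_4 = 14,  s_5 = 18,  s_6 = 1,  s_7 = 12,  s_8 = 9,  s_9 = 13,  s_{10} = 31,  s_{11} = 7,  s_{12} = 4,  s_{13} = 8,  s_{14} = 26,  s_{15} = 2,  s_{16} = 34,  s_{17} = 3,  s_{18} = 21,  s_{19} = 32,  s_{20} = 29,  s_{21} = 33,  s_{22} = 16,  s_{23} = 27,  s_{24} = 24,  s_{25} = 28,  s_{26} = 11,  s_{27} = 22,  s_{28} = 19,  s_{29} = 23.
The sequence repeats with period 28.
So s_{5107} = s_{1 + ((5107-1) mod 28)} = s_{11} = 7.

7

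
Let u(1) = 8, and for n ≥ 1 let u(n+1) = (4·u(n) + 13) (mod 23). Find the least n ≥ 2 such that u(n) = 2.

u(1) = 8; u(2) = 22; u(3) = 9; u(4) = 3; u(5) = 2; u(6) = 21; u(7) = 5; u(8) = 10; u(9) = 7; u(10) = 18; u(11) = 16; u(12) = 8.
The sequence repeats with period 11.
The value 2 first appears (with n ≥ 2) at u(5).

5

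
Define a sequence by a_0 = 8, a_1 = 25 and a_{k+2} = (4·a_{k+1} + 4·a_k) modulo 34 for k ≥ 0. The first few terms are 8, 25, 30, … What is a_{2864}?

8

Computing terms: a_0 = 8, a_1 = 25, a_2 = 30, a_3 = 16, a_4 = 14, a_5 = 18, a_6 = 26, a_7 = 6, a_8 = 26, a_9 = 26, a_{10} = 4, a_{11} = 18, a_{12} = 20, a_{13} = 16, a_{14} = 8, a_{15} = 28, a_{16} = 8, a_{17} = 8, a_{18} = 30, a_{19} = 16.
Since (a_{18}, a_{19}) = (a_2, a_3) = (30, 16) (two consecutive terms determine the rest), the sequence is eventually periodic: after a pre-period of length 2 it cycles with period 16.
For k ≥ 2, a_k depends only on (k - 2) mod 16. (2864 - 2) mod 16 = 14, so a_{2864} = a_{16} = 8.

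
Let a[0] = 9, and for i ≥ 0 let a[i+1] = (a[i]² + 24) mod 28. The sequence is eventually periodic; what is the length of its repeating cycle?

a[0] = 9, a[1] = 21, a[2] = 17, a[3] = 5, a[4] = 21.
Since a[4] = a[1] = 21, the sequence is eventually periodic: after a pre-period of length 1 it cycles with period 3.

3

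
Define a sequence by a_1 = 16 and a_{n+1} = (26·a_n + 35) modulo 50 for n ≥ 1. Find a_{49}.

21

Computing terms: a_1 = 16, a_2 = 1, a_3 = 11, a_4 = 21, a_5 = 31, a_6 = 41, a_7 = 1.
Since a_7 = a_2 = 1, the sequence is eventually periodic: after a pre-period of length 1 it cycles with period 5.
For n ≥ 2, a_n depends only on (n - 2) mod 5. (49 - 2) mod 5 = 2, so a_{49} = a_4 = 21.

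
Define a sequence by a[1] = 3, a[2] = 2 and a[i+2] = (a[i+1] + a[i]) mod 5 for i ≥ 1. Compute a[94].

3

Computing terms: a[1] = 3,  a[2] = 2,  a[3] = 0,  a[4] = 2,  a[5] = 2,  a[6] = 4,  a[7] = 1,  a[8] = 0,  a[9] = 1,  a[10] = 1,  a[11] = 2,  a[12] = 3,  a[13] = 0,  a[14] = 3,  a[15] = 3,  a[16] = 1,  a[17] = 4,  a[18] = 0,  a[19] = 4,  a[20] = 4,  a[21] = 3,  a[22] = 2.
The sequence repeats with period 20.
So a[94] = a[1 + ((94-1) mod 20)] = a[14] = 3.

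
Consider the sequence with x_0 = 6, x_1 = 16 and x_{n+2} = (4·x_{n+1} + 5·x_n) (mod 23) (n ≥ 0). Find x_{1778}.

x_0 = 6; x_1 = 16; x_2 = 2; x_3 = 19; x_4 = 17; x_5 = 2; x_6 = 1; x_7 = 14; x_8 = 15; x_9 = 15; x_{10} = 20; x_{11} = 17; x_{12} = 7; x_{13} = 21; x_{14} = 4; x_{15} = 6; x_{16} = 21; x_{17} = 22; x_{18} = 9; x_{19} = 8; x_{20} = 8; x_{21} = 3; x_{22} = 6; x_{23} = 16.
Since (x_{22}, x_{23}) = (x_0, x_1) = (6, 16) (two consecutive terms determine the rest), the sequence is periodic with period 22.
(1778 - 0) mod 22 = 18, so x_{1778} = x_{18} = 9.

9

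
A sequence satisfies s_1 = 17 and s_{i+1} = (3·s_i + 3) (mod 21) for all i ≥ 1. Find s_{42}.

s_1 = 17; s_2 = 12; s_3 = 18; s_4 = 15; s_5 = 6; s_6 = 0; s_7 = 3; s_8 = 12.
Since s_8 = s_2 = 12, the sequence is eventually periodic: after a pre-period of length 1 it cycles with period 6.
For i ≥ 2, s_i depends only on (i - 2) mod 6. (42 - 2) mod 6 = 4, so s_{42} = s_6 = 0.

0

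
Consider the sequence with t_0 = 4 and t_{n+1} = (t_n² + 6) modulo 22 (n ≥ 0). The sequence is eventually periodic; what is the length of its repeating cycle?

t_0 = 4, t_1 = 0, t_2 = 6, t_3 = 20, t_4 = 10, t_5 = 18, t_6 = 0.
Since t_6 = t_1 = 0, the sequence is eventually periodic: after a pre-period of length 1 it cycles with period 5.

5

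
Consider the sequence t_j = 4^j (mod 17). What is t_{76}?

1

We have t_1 = 4; t_2 = 16; t_3 = 13; t_4 = 1; t_5 = 4.
Since t_5 = t_1 = 4, the sequence is periodic with period 4.
So t_{76} = t_{1 + ((76-1) mod 4)} = t_4 = 1.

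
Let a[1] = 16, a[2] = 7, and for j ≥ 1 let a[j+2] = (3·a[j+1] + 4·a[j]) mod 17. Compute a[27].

Computing terms: a[1] = 16; a[2] = 7; a[3] = 0; a[4] = 11; a[5] = 16; a[6] = 7.
Since (a[5], a[6]) = (a[1], a[2]) = (16, 7) (two consecutive terms determine the rest), the sequence is periodic with period 4.
(27 - 1) mod 4 = 2, so a[27] = a[3] = 0.

0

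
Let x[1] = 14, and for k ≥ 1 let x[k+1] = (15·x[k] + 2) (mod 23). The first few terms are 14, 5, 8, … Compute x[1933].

Computing terms: x[1] = 14, x[2] = 5, x[3] = 8, x[4] = 7, x[5] = 15, x[6] = 20, x[7] = 3, x[8] = 1, x[9] = 17, x[10] = 4, x[11] = 16, x[12] = 12, x[13] = 21, x[14] = 18, x[15] = 19, x[16] = 11, x[17] = 6, x[18] = 0, x[19] = 2, x[20] = 9, x[21] = 22, x[22] = 10, x[23] = 14.
Since x[23] = x[1] = 14, the sequence is periodic with period 22.
(1933 - 1) mod 22 = 18, so x[1933] = x[19] = 2.

2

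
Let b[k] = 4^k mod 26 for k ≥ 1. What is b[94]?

Computing terms: b[1] = 4,  b[2] = 16,  b[3] = 12,  b[4] = 22,  b[5] = 10,  b[6] = 14,  b[7] = 4.
The sequence repeats with period 6.
So b[94] = b[1 + ((94-1) mod 6)] = b[4] = 22.

22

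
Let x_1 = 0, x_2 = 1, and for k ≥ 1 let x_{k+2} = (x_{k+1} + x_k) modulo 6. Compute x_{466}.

Computing terms: x_1 = 0, x_2 = 1, x_3 = 1, x_4 = 2, x_5 = 3, x_6 = 5, x_7 = 2, x_8 = 1, x_9 = 3, x_{10} = 4, x_{11} = 1, x_{12} = 5, x_{13} = 0, x_{14} = 5, x_{15} = 5, x_{16} = 4, x_{17} = 3, x_{18} = 1, x_{19} = 4, x_{20} = 5, x_{21} = 3, x_{22} = 2, x_{23} = 5, x_{24} = 1, x_{25} = 0, x_{26} = 1.
Since (x_{25}, x_{26}) = (x_1, x_2) = (0, 1) (two consecutive terms determine the rest), the sequence is periodic with period 24.
So x_{466} = x_{1 + ((466-1) mod 24)} = x_{10} = 4.

4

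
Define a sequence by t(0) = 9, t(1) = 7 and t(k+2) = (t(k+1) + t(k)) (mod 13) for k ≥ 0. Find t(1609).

Listing terms: t(0) = 9; t(1) = 7; t(2) = 3; t(3) = 10; t(4) = 0; t(5) = 10; t(6) = 10; t(7) = 7; t(8) = 4; t(9) = 11; t(10) = 2; t(11) = 0; t(12) = 2; t(13) = 2; t(14) = 4; t(15) = 6; t(16) = 10; t(17) = 3; t(18) = 0; t(19) = 3; t(20) = 3; t(21) = 6; t(22) = 9; t(23) = 2; t(24) = 11; t(25) = 0; t(26) = 11; t(27) = 11; t(28) = 9; t(29) = 7.
The sequence repeats with period 28.
So t(1609) = t(0 + ((1609-0) mod 28)) = t(13) = 2.

2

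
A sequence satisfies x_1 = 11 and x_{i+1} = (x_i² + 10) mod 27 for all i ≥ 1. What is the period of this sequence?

3

Computing terms: x_1 = 11; x_2 = 23; x_3 = 26; x_4 = 11.
The sequence repeats with period 3.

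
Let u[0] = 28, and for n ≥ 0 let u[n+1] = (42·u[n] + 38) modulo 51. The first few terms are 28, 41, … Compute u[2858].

26

Listing terms: u[0] = 28, u[1] = 41, u[2] = 26, u[3] = 8, u[4] = 17, u[5] = 38, u[6] = 2, u[7] = 20, u[8] = 11, u[9] = 41.
Since u[9] = u[1] = 41, the sequence is eventually periodic: after a pre-period of length 1 it cycles with period 8.
For n ≥ 1, u[n] depends only on (n - 1) mod 8. (2858 - 1) mod 8 = 1, so u[2858] = u[2] = 26.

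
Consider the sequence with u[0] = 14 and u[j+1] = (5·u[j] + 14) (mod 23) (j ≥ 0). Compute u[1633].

Computing terms: u[0] = 14, u[1] = 15, u[2] = 20, u[3] = 22, u[4] = 9, u[5] = 13, u[6] = 10, u[7] = 18, u[8] = 12, u[9] = 5, u[10] = 16, u[11] = 2, u[12] = 1, u[13] = 19, u[14] = 17, u[15] = 7, u[16] = 3, u[17] = 6, u[18] = 21, u[19] = 4, u[20] = 11, u[21] = 0, u[22] = 14.
Since u[22] = u[0] = 14, the sequence is periodic with period 22.
So u[1633] = u[0 + ((1633-0) mod 22)] = u[5] = 13.

13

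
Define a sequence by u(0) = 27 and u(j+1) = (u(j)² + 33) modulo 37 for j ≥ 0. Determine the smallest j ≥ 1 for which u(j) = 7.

9

Listing terms: u(0) = 27, u(1) = 22, u(2) = 36, u(3) = 34, u(4) = 5, u(5) = 21, u(6) = 30, u(7) = 8, u(8) = 23, u(9) = 7, u(10) = 8.
Since u(10) = u(7) = 8, the sequence is eventually periodic: after a pre-period of length 7 it cycles with period 3.
The value 7 first appears (with j ≥ 1) at u(9).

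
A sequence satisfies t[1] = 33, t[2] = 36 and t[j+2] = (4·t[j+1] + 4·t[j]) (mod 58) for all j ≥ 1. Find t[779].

Listing terms: t[1] = 33,  t[2] = 36,  t[3] = 44,  t[4] = 30,  t[5] = 6,  t[6] = 28,  t[7] = 20,  t[8] = 18,  t[9] = 36,  t[10] = 42,  t[11] = 22,  t[12] = 24,  t[13] = 10,  t[14] = 20,  t[15] = 4,  t[16] = 38,  t[17] = 52,  t[18] = 12,  t[19] = 24,  t[20] = 28,  t[21] = 34,  t[22] = 16,  t[23] = 26,  t[24] = 52,  t[25] = 22,  t[26] = 6,  t[27] = 54,  t[28] = 8,  t[29] = 16,  t[30] = 38,  t[31] = 42,  t[32] = 30,  t[33] = 56,  t[34] = 54,  t[35] = 34,  t[36] = 4,  t[37] = 36,  t[38] = 44.
Since (t[37], t[38]) = (t[2], t[3]) = (36, 44) (two consecutive terms determine the rest), the sequence is eventually periodic: after a pre-period of length 1 it cycles with period 35.
For j ≥ 2, t[j] depends only on (j - 2) mod 35. (779 - 2) mod 35 = 7, so t[779] = t[9] = 36.

36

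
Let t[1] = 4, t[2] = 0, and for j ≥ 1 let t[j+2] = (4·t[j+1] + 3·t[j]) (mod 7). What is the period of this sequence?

21

t[1] = 4,  t[2] = 0,  t[3] = 5,  t[4] = 6,  t[5] = 4,  t[6] = 6,  t[7] = 1,  t[8] = 1,  t[9] = 0,  t[10] = 3,  t[11] = 5,  t[12] = 1,  t[13] = 5,  t[14] = 2,  t[15] = 2,  t[16] = 0,  t[17] = 6,  t[18] = 3,  t[19] = 2,  t[20] = 3,  t[21] = 4,  t[22] = 4,  t[23] = 0.
The sequence repeats with period 21.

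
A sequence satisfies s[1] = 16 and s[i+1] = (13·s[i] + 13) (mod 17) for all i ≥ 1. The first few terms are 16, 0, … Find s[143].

Computing terms: s[1] = 16, s[2] = 0, s[3] = 13, s[4] = 12, s[5] = 16.
Since s[5] = s[1] = 16, the sequence is periodic with period 4.
(143 - 1) mod 4 = 2, so s[143] = s[3] = 13.

13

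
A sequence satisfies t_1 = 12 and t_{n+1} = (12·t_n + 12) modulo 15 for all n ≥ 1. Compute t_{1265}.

12

Computing terms: t_1 = 12, t_2 = 6, t_3 = 9, t_4 = 0, t_5 = 12.
Since t_5 = t_1 = 12, the sequence is periodic with period 4.
(1265 - 1) mod 4 = 0, so t_{1265} = t_1 = 12.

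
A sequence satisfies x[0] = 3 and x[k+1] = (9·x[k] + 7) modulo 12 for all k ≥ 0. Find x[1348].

7

x[0] = 3, x[1] = 10, x[2] = 1, x[3] = 4, x[4] = 7, x[5] = 10.
Since x[5] = x[1] = 10, the sequence is eventually periodic: after a pre-period of length 1 it cycles with period 4.
For k ≥ 1, x[k] depends only on (k - 1) mod 4. (1348 - 1) mod 4 = 3, so x[1348] = x[4] = 7.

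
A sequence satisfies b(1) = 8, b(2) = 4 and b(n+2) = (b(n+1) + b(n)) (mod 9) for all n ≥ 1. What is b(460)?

Listing terms: b(1) = 8; b(2) = 4; b(3) = 3; b(4) = 7; b(5) = 1; b(6) = 8; b(7) = 0; b(8) = 8; b(9) = 8; b(10) = 7; b(11) = 6; b(12) = 4; b(13) = 1; b(14) = 5; b(15) = 6; b(16) = 2; b(17) = 8; b(18) = 1; b(19) = 0; b(20) = 1; b(21) = 1; b(22) = 2; b(23) = 3; b(24) = 5; b(25) = 8; b(26) = 4.
The sequence repeats with period 24.
So b(460) = b(1 + ((460-1) mod 24)) = b(4) = 7.

7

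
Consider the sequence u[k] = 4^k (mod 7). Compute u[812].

u[1] = 4, u[2] = 2, u[3] = 1, u[4] = 4.
Since u[4] = u[1] = 4, the sequence is periodic with period 3.
(812 - 1) mod 3 = 1, so u[812] = u[2] = 2.

2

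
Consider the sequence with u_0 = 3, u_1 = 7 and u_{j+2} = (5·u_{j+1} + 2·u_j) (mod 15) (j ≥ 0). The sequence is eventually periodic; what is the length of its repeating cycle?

We have u_0 = 3, u_1 = 7, u_2 = 11, u_3 = 9, u_4 = 7, u_5 = 8, u_6 = 9, u_7 = 1, u_8 = 8, u_9 = 12, u_{10} = 1, u_{11} = 14, u_{12} = 12, u_{13} = 13, u_{14} = 14, u_{15} = 6, u_{16} = 13, u_{17} = 2, u_{18} = 6, u_{19} = 4, u_{20} = 2, u_{21} = 3, u_{22} = 4, u_{23} = 11, u_{24} = 3, u_{25} = 7.
Since (u_{24}, u_{25}) = (u_0, u_1) = (3, 7) (two consecutive terms determine the rest), the sequence is periodic with period 24.

24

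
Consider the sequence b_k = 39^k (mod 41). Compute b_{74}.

Listing terms: b_0 = 1; b_1 = 39; b_2 = 4; b_3 = 33; b_4 = 16; b_5 = 9; b_6 = 23; b_7 = 36; b_8 = 10; b_9 = 21; b_{10} = 40; b_{11} = 2; b_{12} = 37; b_{13} = 8; b_{14} = 25; b_{15} = 32; b_{16} = 18; b_{17} = 5; b_{18} = 31; b_{19} = 20; b_{20} = 1.
The sequence repeats with period 20.
So b_{74} = b_{0 + ((74-0) mod 20)} = b_{14} = 25.

25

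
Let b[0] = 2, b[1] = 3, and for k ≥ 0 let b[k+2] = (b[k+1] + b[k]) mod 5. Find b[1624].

b[0] = 2, b[1] = 3, b[2] = 0, b[3] = 3, b[4] = 3, b[5] = 1, b[6] = 4, b[7] = 0, b[8] = 4, b[9] = 4, b[10] = 3, b[11] = 2, b[12] = 0, b[13] = 2, b[14] = 2, b[15] = 4, b[16] = 1, b[17] = 0, b[18] = 1, b[19] = 1, b[20] = 2, b[21] = 3.
Since (b[20], b[21]) = (b[0], b[1]) = (2, 3) (two consecutive terms determine the rest), the sequence is periodic with period 20.
So b[1624] = b[0 + ((1624-0) mod 20)] = b[4] = 3.

3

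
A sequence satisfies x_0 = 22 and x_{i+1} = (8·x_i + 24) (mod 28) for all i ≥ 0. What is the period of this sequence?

7

Computing terms: x_0 = 22, x_1 = 4, x_2 = 0, x_3 = 24, x_4 = 20, x_5 = 16, x_6 = 12, x_7 = 8, x_8 = 4.
Since x_8 = x_1 = 4, the sequence is eventually periodic: after a pre-period of length 1 it cycles with period 7.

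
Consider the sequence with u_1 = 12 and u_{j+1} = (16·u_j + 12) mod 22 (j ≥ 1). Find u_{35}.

0

u_1 = 12,  u_2 = 6,  u_3 = 20,  u_4 = 2,  u_5 = 0,  u_6 = 12.
Since u_6 = u_1 = 12, the sequence is periodic with period 5.
So u_{35} = u_{1 + ((35-1) mod 5)} = u_5 = 0.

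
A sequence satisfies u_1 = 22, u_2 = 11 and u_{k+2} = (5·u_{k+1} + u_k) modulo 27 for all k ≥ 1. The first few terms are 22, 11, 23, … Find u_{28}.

18

Listing terms: u_1 = 22,  u_2 = 11,  u_3 = 23,  u_4 = 18,  u_5 = 5,  u_6 = 16,  u_7 = 4,  u_8 = 9,  u_9 = 22,  u_{10} = 11.
The sequence repeats with period 8.
So u_{28} = u_{1 + ((28-1) mod 8)} = u_4 = 18.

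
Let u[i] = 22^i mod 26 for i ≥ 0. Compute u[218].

16

Computing terms: u[0] = 1,  u[1] = 22,  u[2] = 16,  u[3] = 14,  u[4] = 22.
Since u[4] = u[1] = 22, the sequence is eventually periodic: after a pre-period of length 1 it cycles with period 3.
For i ≥ 1, u[i] depends only on (i - 1) mod 3. (218 - 1) mod 3 = 1, so u[218] = u[2] = 16.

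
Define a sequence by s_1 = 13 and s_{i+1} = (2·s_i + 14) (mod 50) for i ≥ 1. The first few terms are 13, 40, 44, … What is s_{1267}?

We have s_1 = 13,  s_2 = 40,  s_3 = 44,  s_4 = 2,  s_5 = 18,  s_6 = 0,  s_7 = 14,  s_8 = 42,  s_9 = 48,  s_{10} = 10,  s_{11} = 34,  s_{12} = 32,  s_{13} = 28,  s_{14} = 20,  s_{15} = 4,  s_{16} = 22,  s_{17} = 8,  s_{18} = 30,  s_{19} = 24,  s_{20} = 12,  s_{21} = 38,  s_{22} = 40.
Since s_{22} = s_2 = 40, the sequence is eventually periodic: after a pre-period of length 1 it cycles with period 20.
For i ≥ 2, s_i depends only on (i - 2) mod 20. (1267 - 2) mod 20 = 5, so s_{1267} = s_7 = 14.

14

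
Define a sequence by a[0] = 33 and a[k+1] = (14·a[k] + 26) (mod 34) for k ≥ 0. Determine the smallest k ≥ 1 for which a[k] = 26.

15

Computing terms: a[0] = 33,  a[1] = 12,  a[2] = 24,  a[3] = 22,  a[4] = 28,  a[5] = 10,  a[6] = 30,  a[7] = 4,  a[8] = 14,  a[9] = 18,  a[10] = 6,  a[11] = 8,  a[12] = 2,  a[13] = 20,  a[14] = 0,  a[15] = 26,  a[16] = 16,  a[17] = 12.
Since a[17] = a[1] = 12, the sequence is eventually periodic: after a pre-period of length 1 it cycles with period 16.
The value 26 first appears (with k ≥ 1) at a[15].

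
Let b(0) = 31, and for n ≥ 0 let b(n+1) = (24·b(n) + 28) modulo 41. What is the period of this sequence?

Computing terms: b(0) = 31,  b(1) = 34,  b(2) = 24,  b(3) = 30,  b(4) = 10,  b(5) = 22,  b(6) = 23,  b(7) = 6,  b(8) = 8,  b(9) = 15,  b(10) = 19,  b(11) = 33,  b(12) = 0,  b(13) = 28,  b(14) = 3,  b(15) = 18,  b(16) = 9,  b(17) = 39,  b(18) = 21,  b(19) = 40,  b(20) = 4,  b(21) = 1,  b(22) = 11,  b(23) = 5,  b(24) = 25,  b(25) = 13,  b(26) = 12,  b(27) = 29,  b(28) = 27,  b(29) = 20,  b(30) = 16,  b(31) = 2,  b(32) = 35,  b(33) = 7,  b(34) = 32,  b(35) = 17,  b(36) = 26,  b(37) = 37,  b(38) = 14,  b(39) = 36,  b(40) = 31.
Since b(40) = b(0) = 31, the sequence is periodic with period 40.

40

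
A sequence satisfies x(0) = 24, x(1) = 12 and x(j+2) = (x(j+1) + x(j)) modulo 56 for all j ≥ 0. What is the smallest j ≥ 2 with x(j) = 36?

Computing terms: x(0) = 24, x(1) = 12, x(2) = 36, x(3) = 48, x(4) = 28, x(5) = 20, x(6) = 48, x(7) = 12, x(8) = 4, x(9) = 16, x(10) = 20, x(11) = 36, x(12) = 0, x(13) = 36, x(14) = 36, x(15) = 16, x(16) = 52, x(17) = 12, x(18) = 8, x(19) = 20, x(20) = 28, x(21) = 48, x(22) = 20, x(23) = 12, x(24) = 32, x(25) = 44, x(26) = 20, x(27) = 8, x(28) = 28, x(29) = 36, x(30) = 8, x(31) = 44, x(32) = 52, x(33) = 40, x(34) = 36, x(35) = 20, x(36) = 0, x(37) = 20, x(38) = 20, x(39) = 40, x(40) = 4, x(41) = 44, x(42) = 48, x(43) = 36, x(44) = 28, x(45) = 8, x(46) = 36, x(47) = 44, x(48) = 24, x(49) = 12.
Since (x(48), x(49)) = (x(0), x(1)) = (24, 12) (two consecutive terms determine the rest), the sequence is periodic with period 48.
The value 36 first appears (with j ≥ 2) at x(2).

2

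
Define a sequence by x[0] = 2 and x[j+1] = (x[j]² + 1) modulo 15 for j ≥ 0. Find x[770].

11

Listing terms: x[0] = 2, x[1] = 5, x[2] = 11, x[3] = 2.
Since x[3] = x[0] = 2, the sequence is periodic with period 3.
(770 - 0) mod 3 = 2, so x[770] = x[2] = 11.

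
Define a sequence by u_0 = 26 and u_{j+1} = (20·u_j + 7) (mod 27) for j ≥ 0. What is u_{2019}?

23

Listing terms: u_0 = 26; u_1 = 14; u_2 = 17; u_3 = 23; u_4 = 8; u_5 = 5; u_6 = 26.
Since u_6 = u_0 = 26, the sequence is periodic with period 6.
(2019 - 0) mod 6 = 3, so u_{2019} = u_3 = 23.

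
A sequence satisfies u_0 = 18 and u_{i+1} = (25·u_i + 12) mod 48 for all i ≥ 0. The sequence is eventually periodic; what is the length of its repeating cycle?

Listing terms: u_0 = 18, u_1 = 30, u_2 = 42, u_3 = 6, u_4 = 18.
The sequence repeats with period 4.

4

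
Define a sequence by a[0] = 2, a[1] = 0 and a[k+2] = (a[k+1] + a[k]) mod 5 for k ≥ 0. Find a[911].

0

We have a[0] = 2,  a[1] = 0,  a[2] = 2,  a[3] = 2,  a[4] = 4,  a[5] = 1,  a[6] = 0,  a[7] = 1,  a[8] = 1,  a[9] = 2,  a[10] = 3,  a[11] = 0,  a[12] = 3,  a[13] = 3,  a[14] = 1,  a[15] = 4,  a[16] = 0,  a[17] = 4,  a[18] = 4,  a[19] = 3,  a[20] = 2,  a[21] = 0.
Since (a[20], a[21]) = (a[0], a[1]) = (2, 0) (two consecutive terms determine the rest), the sequence is periodic with period 20.
(911 - 0) mod 20 = 11, so a[911] = a[11] = 0.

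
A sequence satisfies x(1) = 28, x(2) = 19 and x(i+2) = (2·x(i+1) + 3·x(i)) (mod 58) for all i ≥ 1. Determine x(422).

19

Computing terms: x(1) = 28,  x(2) = 19,  x(3) = 6,  x(4) = 11,  x(5) = 40,  x(6) = 55,  x(7) = 56,  x(8) = 45,  x(9) = 26,  x(10) = 13,  x(11) = 46,  x(12) = 15,  x(13) = 52,  x(14) = 33,  x(15) = 48,  x(16) = 21,  x(17) = 12,  x(18) = 29,  x(19) = 36,  x(20) = 43,  x(21) = 20,  x(22) = 53,  x(23) = 50,  x(24) = 27,  x(25) = 30,  x(26) = 25,  x(27) = 24,  x(28) = 7,  x(29) = 28,  x(30) = 19.
Since (x(29), x(30)) = (x(1), x(2)) = (28, 19) (two consecutive terms determine the rest), the sequence is periodic with period 28.
(422 - 1) mod 28 = 1, so x(422) = x(2) = 19.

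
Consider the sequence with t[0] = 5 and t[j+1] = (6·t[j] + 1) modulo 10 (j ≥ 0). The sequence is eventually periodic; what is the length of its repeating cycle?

5

Listing terms: t[0] = 5, t[1] = 1, t[2] = 7, t[3] = 3, t[4] = 9, t[5] = 5.
Since t[5] = t[0] = 5, the sequence is periodic with period 5.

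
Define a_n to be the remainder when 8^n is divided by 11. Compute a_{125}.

10

a_1 = 8; a_2 = 9; a_3 = 6; a_4 = 4; a_5 = 10; a_6 = 3; a_7 = 2; a_8 = 5; a_9 = 7; a_{10} = 1; a_{11} = 8.
The sequence repeats with period 10.
(125 - 1) mod 10 = 4, so a_{125} = a_5 = 10.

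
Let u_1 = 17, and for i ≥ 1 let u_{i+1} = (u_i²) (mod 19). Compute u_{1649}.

5

Listing terms: u_1 = 17; u_2 = 4; u_3 = 16; u_4 = 9; u_5 = 5; u_6 = 6; u_7 = 17.
Since u_7 = u_1 = 17, the sequence is periodic with period 6.
So u_{1649} = u_{1 + ((1649-1) mod 6)} = u_5 = 5.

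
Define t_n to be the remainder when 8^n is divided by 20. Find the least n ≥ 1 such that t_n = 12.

We have t_0 = 1,  t_1 = 8,  t_2 = 4,  t_3 = 12,  t_4 = 16,  t_5 = 8.
Since t_5 = t_1 = 8, the sequence is eventually periodic: after a pre-period of length 1 it cycles with period 4.
The value 12 first appears (with n ≥ 1) at t_3.

3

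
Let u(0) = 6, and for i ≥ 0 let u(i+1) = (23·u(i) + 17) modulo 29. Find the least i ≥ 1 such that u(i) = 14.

We have u(0) = 6,  u(1) = 10,  u(2) = 15,  u(3) = 14,  u(4) = 20,  u(5) = 13,  u(6) = 26,  u(7) = 6.
The sequence repeats with period 7.
The value 14 first appears (with i ≥ 1) at u(3).

3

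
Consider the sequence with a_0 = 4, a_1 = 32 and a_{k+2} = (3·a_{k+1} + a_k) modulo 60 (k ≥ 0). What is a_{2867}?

We have a_0 = 4; a_1 = 32; a_2 = 40; a_3 = 32; a_4 = 16; a_5 = 20; a_6 = 16; a_7 = 8; a_8 = 40; a_9 = 8; a_{10} = 4; a_{11} = 20; a_{12} = 4; a_{13} = 32.
The sequence repeats with period 12.
So a_{2867} = a_{0 + ((2867-0) mod 12)} = a_{11} = 20.

20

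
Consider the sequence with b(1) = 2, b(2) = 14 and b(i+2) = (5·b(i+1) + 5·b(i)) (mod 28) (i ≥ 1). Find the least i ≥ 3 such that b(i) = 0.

Computing terms: b(1) = 2, b(2) = 14, b(3) = 24, b(4) = 22, b(5) = 6, b(6) = 0, b(7) = 2, b(8) = 10, b(9) = 4, b(10) = 14, b(11) = 6, b(12) = 16, b(13) = 26, b(14) = 14, b(15) = 4, b(16) = 6, b(17) = 22, b(18) = 0, b(19) = 26, b(20) = 18, b(21) = 24, b(22) = 14, b(23) = 22, b(24) = 12, b(25) = 2, b(26) = 14.
The sequence repeats with period 24.
The value 0 first appears (with i ≥ 3) at b(6).

6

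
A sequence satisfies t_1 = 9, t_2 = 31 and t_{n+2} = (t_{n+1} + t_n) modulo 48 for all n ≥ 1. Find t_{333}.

We have t_1 = 9; t_2 = 31; t_3 = 40; t_4 = 23; t_5 = 15; t_6 = 38; t_7 = 5; t_8 = 43; t_9 = 0; t_{10} = 43; t_{11} = 43; t_{12} = 38; t_{13} = 33; t_{14} = 23; t_{15} = 8; t_{16} = 31; t_{17} = 39; t_{18} = 22; t_{19} = 13; t_{20} = 35; t_{21} = 0; t_{22} = 35; t_{23} = 35; t_{24} = 22; t_{25} = 9; t_{26} = 31.
The sequence repeats with period 24.
So t_{333} = t_{1 + ((333-1) mod 24)} = t_{21} = 0.

0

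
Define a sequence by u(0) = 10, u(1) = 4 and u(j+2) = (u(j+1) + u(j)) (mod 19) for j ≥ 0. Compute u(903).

u(0) = 10, u(1) = 4, u(2) = 14, u(3) = 18, u(4) = 13, u(5) = 12, u(6) = 6, u(7) = 18, u(8) = 5, u(9) = 4, u(10) = 9, u(11) = 13, u(12) = 3, u(13) = 16, u(14) = 0, u(15) = 16, u(16) = 16, u(17) = 13, u(18) = 10, u(19) = 4.
The sequence repeats with period 18.
(903 - 0) mod 18 = 3, so u(903) = u(3) = 18.

18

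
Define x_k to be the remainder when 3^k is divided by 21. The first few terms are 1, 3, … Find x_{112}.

18

Listing terms: x_0 = 1; x_1 = 3; x_2 = 9; x_3 = 6; x_4 = 18; x_5 = 12; x_6 = 15; x_7 = 3.
Since x_7 = x_1 = 3, the sequence is eventually periodic: after a pre-period of length 1 it cycles with period 6.
For k ≥ 1, x_k depends only on (k - 1) mod 6. (112 - 1) mod 6 = 3, so x_{112} = x_4 = 18.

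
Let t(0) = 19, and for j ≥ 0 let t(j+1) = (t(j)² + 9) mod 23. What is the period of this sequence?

3

We have t(0) = 19, t(1) = 2, t(2) = 13, t(3) = 17, t(4) = 22, t(5) = 10, t(6) = 17.
Since t(6) = t(3) = 17, the sequence is eventually periodic: after a pre-period of length 3 it cycles with period 3.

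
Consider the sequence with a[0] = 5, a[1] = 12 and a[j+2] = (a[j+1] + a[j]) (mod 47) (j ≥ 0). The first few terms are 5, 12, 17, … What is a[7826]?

a[0] = 5; a[1] = 12; a[2] = 17; a[3] = 29; a[4] = 46; a[5] = 28; a[6] = 27; a[7] = 8; a[8] = 35; a[9] = 43; a[10] = 31; a[11] = 27; a[12] = 11; a[13] = 38; a[14] = 2; a[15] = 40; a[16] = 42; a[17] = 35; a[18] = 30; a[19] = 18; a[20] = 1; a[21] = 19; a[22] = 20; a[23] = 39; a[24] = 12; a[25] = 4; a[26] = 16; a[27] = 20; a[28] = 36; a[29] = 9; a[30] = 45; a[31] = 7; a[32] = 5; a[33] = 12.
Since (a[32], a[33]) = (a[0], a[1]) = (5, 12) (two consecutive terms determine the rest), the sequence is periodic with period 32.
(7826 - 0) mod 32 = 18, so a[7826] = a[18] = 30.

30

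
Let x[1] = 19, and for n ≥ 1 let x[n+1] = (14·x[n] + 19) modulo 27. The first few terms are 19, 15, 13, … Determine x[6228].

0

Computing terms: x[1] = 19,  x[2] = 15,  x[3] = 13,  x[4] = 12,  x[5] = 25,  x[6] = 18,  x[7] = 1,  x[8] = 6,  x[9] = 22,  x[10] = 3,  x[11] = 7,  x[12] = 9,  x[13] = 10,  x[14] = 24,  x[15] = 4,  x[16] = 21,  x[17] = 16,  x[18] = 0,  x[19] = 19.
The sequence repeats with period 18.
(6228 - 1) mod 18 = 17, so x[6228] = x[18] = 0.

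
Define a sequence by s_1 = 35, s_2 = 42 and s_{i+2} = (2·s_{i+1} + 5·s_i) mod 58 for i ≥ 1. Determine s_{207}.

Computing terms: s_1 = 35; s_2 = 42; s_3 = 27; s_4 = 32; s_5 = 25; s_6 = 36; s_7 = 23; s_8 = 52; s_9 = 45; s_{10} = 2; s_{11} = 55; s_{12} = 4; s_{13} = 51; s_{14} = 6; s_{15} = 35; s_{16} = 42.
The sequence repeats with period 14.
(207 - 1) mod 14 = 10, so s_{207} = s_{11} = 55.

55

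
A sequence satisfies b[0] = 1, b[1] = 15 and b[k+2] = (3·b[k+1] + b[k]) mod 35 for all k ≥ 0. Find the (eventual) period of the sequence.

Computing terms: b[0] = 1, b[1] = 15, b[2] = 11, b[3] = 13, b[4] = 15, b[5] = 23, b[6] = 14, b[7] = 30, b[8] = 34, b[9] = 27, b[10] = 10, b[11] = 22, b[12] = 6, b[13] = 5, b[14] = 21, b[15] = 33, b[16] = 15, b[17] = 8, b[18] = 4, b[19] = 20, b[20] = 29, b[21] = 2, b[22] = 0, b[23] = 2, b[24] = 6, b[25] = 20, b[26] = 31, b[27] = 8, b[28] = 20, b[29] = 33, b[30] = 14, b[31] = 5, b[32] = 29, b[33] = 22, b[34] = 25, b[35] = 27, b[36] = 1, b[37] = 30, b[38] = 21, b[39] = 23, b[40] = 20, b[41] = 13, b[42] = 24, b[43] = 15, b[44] = 34, b[45] = 12, b[46] = 0, b[47] = 12, b[48] = 1, b[49] = 15.
Since (b[48], b[49]) = (b[0], b[1]) = (1, 15) (two consecutive terms determine the rest), the sequence is periodic with period 48.

48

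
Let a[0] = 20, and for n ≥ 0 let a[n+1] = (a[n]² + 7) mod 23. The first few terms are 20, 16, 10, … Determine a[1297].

11

Listing terms: a[0] = 20,  a[1] = 16,  a[2] = 10,  a[3] = 15,  a[4] = 2,  a[5] = 11,  a[6] = 13,  a[7] = 15.
Since a[7] = a[3] = 15, the sequence is eventually periodic: after a pre-period of length 3 it cycles with period 4.
For n ≥ 3, a[n] depends only on (n - 3) mod 4. (1297 - 3) mod 4 = 2, so a[1297] = a[5] = 11.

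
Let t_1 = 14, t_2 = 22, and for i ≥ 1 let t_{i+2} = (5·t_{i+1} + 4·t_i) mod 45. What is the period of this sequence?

24

Computing terms: t_1 = 14; t_2 = 22; t_3 = 31; t_4 = 18; t_5 = 34; t_6 = 17; t_7 = 41; t_8 = 3; t_9 = 44; t_{10} = 7; t_{11} = 31; t_{12} = 3; t_{13} = 4; t_{14} = 32; t_{15} = 41; t_{16} = 18; t_{17} = 29; t_{18} = 37; t_{19} = 31; t_{20} = 33; t_{21} = 19; t_{22} = 2; t_{23} = 41; t_{24} = 33; t_{25} = 14; t_{26} = 22.
The sequence repeats with period 24.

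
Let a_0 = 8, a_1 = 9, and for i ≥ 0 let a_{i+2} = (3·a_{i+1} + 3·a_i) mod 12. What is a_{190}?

9

Computing terms: a_0 = 8, a_1 = 9, a_2 = 3, a_3 = 0, a_4 = 9, a_5 = 3.
Since (a_4, a_5) = (a_1, a_2) = (9, 3) (two consecutive terms determine the rest), the sequence is eventually periodic: after a pre-period of length 1 it cycles with period 3.
For i ≥ 1, a_i depends only on (i - 1) mod 3. (190 - 1) mod 3 = 0, so a_{190} = a_1 = 9.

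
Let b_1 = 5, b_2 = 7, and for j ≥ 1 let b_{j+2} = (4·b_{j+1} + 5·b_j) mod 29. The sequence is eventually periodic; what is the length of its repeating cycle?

We have b_1 = 5,  b_2 = 7,  b_3 = 24,  b_4 = 15,  b_5 = 6,  b_6 = 12,  b_7 = 20,  b_8 = 24,  b_9 = 22,  b_{10} = 5,  b_{11} = 14,  b_{12} = 23,  b_{13} = 17,  b_{14} = 9,  b_{15} = 5,  b_{16} = 7.
Since (b_{15}, b_{16}) = (b_1, b_2) = (5, 7) (two consecutive terms determine the rest), the sequence is periodic with period 14.

14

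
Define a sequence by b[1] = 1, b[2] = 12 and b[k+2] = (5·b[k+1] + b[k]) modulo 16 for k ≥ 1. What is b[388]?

b[1] = 1,  b[2] = 12,  b[3] = 13,  b[4] = 13,  b[5] = 14,  b[6] = 3,  b[7] = 13,  b[8] = 4,  b[9] = 1,  b[10] = 9,  b[11] = 14,  b[12] = 15,  b[13] = 9,  b[14] = 12,  b[15] = 5,  b[16] = 5,  b[17] = 14,  b[18] = 11,  b[19] = 5,  b[20] = 4,  b[21] = 9,  b[22] = 1,  b[23] = 14,  b[24] = 7,  b[25] = 1,  b[26] = 12.
Since (b[25], b[26]) = (b[1], b[2]) = (1, 12) (two consecutive terms determine the rest), the sequence is periodic with period 24.
(388 - 1) mod 24 = 3, so b[388] = b[4] = 13.

13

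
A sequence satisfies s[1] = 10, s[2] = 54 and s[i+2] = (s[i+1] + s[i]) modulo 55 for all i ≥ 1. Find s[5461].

Computing terms: s[1] = 10, s[2] = 54, s[3] = 9, s[4] = 8, s[5] = 17, s[6] = 25, s[7] = 42, s[8] = 12, s[9] = 54, s[10] = 11, s[11] = 10, s[12] = 21, s[13] = 31, s[14] = 52, s[15] = 28, s[16] = 25, s[17] = 53, s[18] = 23, s[19] = 21, s[20] = 44, s[21] = 10, s[22] = 54.
Since (s[21], s[22]) = (s[1], s[2]) = (10, 54) (two consecutive terms determine the rest), the sequence is periodic with period 20.
(5461 - 1) mod 20 = 0, so s[5461] = s[1] = 10.

10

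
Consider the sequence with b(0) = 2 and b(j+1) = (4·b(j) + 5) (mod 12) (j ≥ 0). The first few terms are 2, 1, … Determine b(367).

1

We have b(0) = 2; b(1) = 1; b(2) = 9; b(3) = 5; b(4) = 1.
Since b(4) = b(1) = 1, the sequence is eventually periodic: after a pre-period of length 1 it cycles with period 3.
For j ≥ 1, b(j) depends only on (j - 1) mod 3. (367 - 1) mod 3 = 0, so b(367) = b(1) = 1.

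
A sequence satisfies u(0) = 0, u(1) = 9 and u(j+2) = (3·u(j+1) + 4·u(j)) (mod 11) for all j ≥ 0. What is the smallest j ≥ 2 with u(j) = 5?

We have u(0) = 0,  u(1) = 9,  u(2) = 5,  u(3) = 7,  u(4) = 8,  u(5) = 8,  u(6) = 1,  u(7) = 2,  u(8) = 10,  u(9) = 5,  u(10) = 0,  u(11) = 9.
The sequence repeats with period 10.
The value 5 first appears (with j ≥ 2) at u(2).

2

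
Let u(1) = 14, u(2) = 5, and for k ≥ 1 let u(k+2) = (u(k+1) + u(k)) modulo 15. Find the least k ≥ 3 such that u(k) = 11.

Listing terms: u(1) = 14, u(2) = 5, u(3) = 4, u(4) = 9, u(5) = 13, u(6) = 7, u(7) = 5, u(8) = 12, u(9) = 2, u(10) = 14, u(11) = 1, u(12) = 0, u(13) = 1, u(14) = 1, u(15) = 2, u(16) = 3, u(17) = 5, u(18) = 8, u(19) = 13, u(20) = 6, u(21) = 4, u(22) = 10, u(23) = 14, u(24) = 9, u(25) = 8, u(26) = 2, u(27) = 10, u(28) = 12, u(29) = 7, u(30) = 4, u(31) = 11, u(32) = 0, u(33) = 11, u(34) = 11, u(35) = 7, u(36) = 3, u(37) = 10, u(38) = 13, u(39) = 8, u(40) = 6, u(41) = 14, u(42) = 5.
The sequence repeats with period 40.
The value 11 first appears (with k ≥ 3) at u(31).

31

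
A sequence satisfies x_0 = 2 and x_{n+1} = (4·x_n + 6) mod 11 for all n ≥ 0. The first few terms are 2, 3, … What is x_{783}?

Computing terms: x_0 = 2, x_1 = 3, x_2 = 7, x_3 = 1, x_4 = 10, x_5 = 2.
The sequence repeats with period 5.
So x_{783} = x_{0 + ((783-0) mod 5)} = x_3 = 1.

1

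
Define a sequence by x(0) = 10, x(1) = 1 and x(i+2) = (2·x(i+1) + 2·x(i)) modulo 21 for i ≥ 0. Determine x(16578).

4

x(0) = 10; x(1) = 1; x(2) = 1; x(3) = 4; x(4) = 10; x(5) = 7; x(6) = 13; x(7) = 19; x(8) = 1; x(9) = 19; x(10) = 19; x(11) = 13; x(12) = 1; x(13) = 7; x(14) = 16; x(15) = 4; x(16) = 19; x(17) = 4; x(18) = 4; x(19) = 16; x(20) = 19; x(21) = 7; x(22) = 10; x(23) = 13; x(24) = 4; x(25) = 13; x(26) = 13; x(27) = 10; x(28) = 4; x(29) = 7; x(30) = 1; x(31) = 16; x(32) = 13; x(33) = 16; x(34) = 16; x(35) = 1; x(36) = 13; x(37) = 7; x(38) = 19; x(39) = 10; x(40) = 16; x(41) = 10; x(42) = 10; x(43) = 19; x(44) = 16; x(45) = 7; x(46) = 4; x(47) = 1; x(48) = 10; x(49) = 1.
Since (x(48), x(49)) = (x(0), x(1)) = (10, 1) (two consecutive terms determine the rest), the sequence is periodic with period 48.
(16578 - 0) mod 48 = 18, so x(16578) = x(18) = 4.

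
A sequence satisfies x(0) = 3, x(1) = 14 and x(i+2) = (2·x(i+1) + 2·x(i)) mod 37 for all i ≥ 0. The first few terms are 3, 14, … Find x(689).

9

Computing terms: x(0) = 3, x(1) = 14, x(2) = 34, x(3) = 22, x(4) = 1, x(5) = 9, x(6) = 20, x(7) = 21, x(8) = 8, x(9) = 21, x(10) = 21, x(11) = 10, x(12) = 25, x(13) = 33, x(14) = 5, x(15) = 2, x(16) = 14, x(17) = 32, x(18) = 18, x(19) = 26, x(20) = 14, x(21) = 6, x(22) = 3, x(23) = 18, x(24) = 5, x(25) = 9, x(26) = 28, x(27) = 0, x(28) = 19, x(29) = 1, x(30) = 3, x(31) = 8, x(32) = 22, x(33) = 23, x(34) = 16, x(35) = 4, x(36) = 3, x(37) = 14.
The sequence repeats with period 36.
(689 - 0) mod 36 = 5, so x(689) = x(5) = 9.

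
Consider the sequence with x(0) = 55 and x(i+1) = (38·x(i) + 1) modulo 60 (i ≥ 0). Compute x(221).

51

Computing terms: x(0) = 55, x(1) = 51, x(2) = 19, x(3) = 3, x(4) = 55.
Since x(4) = x(0) = 55, the sequence is periodic with period 4.
So x(221) = x(0 + ((221-0) mod 4)) = x(1) = 51.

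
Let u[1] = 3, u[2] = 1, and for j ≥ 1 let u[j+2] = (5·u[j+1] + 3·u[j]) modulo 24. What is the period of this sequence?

u[1] = 3,  u[2] = 1,  u[3] = 14,  u[4] = 1,  u[5] = 23,  u[6] = 22,  u[7] = 11,  u[8] = 1,  u[9] = 14.
Since (u[8], u[9]) = (u[2], u[3]) = (1, 14) (two consecutive terms determine the rest), the sequence is eventually periodic: after a pre-period of length 1 it cycles with period 6.

6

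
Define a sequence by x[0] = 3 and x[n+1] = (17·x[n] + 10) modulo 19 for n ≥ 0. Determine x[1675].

4

x[0] = 3; x[1] = 4; x[2] = 2; x[3] = 6; x[4] = 17; x[5] = 14; x[6] = 1; x[7] = 8; x[8] = 13; x[9] = 3.
Since x[9] = x[0] = 3, the sequence is periodic with period 9.
(1675 - 0) mod 9 = 1, so x[1675] = x[1] = 4.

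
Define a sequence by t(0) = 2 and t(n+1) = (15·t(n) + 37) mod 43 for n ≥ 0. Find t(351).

19

t(0) = 2,  t(1) = 24,  t(2) = 10,  t(3) = 15,  t(4) = 4,  t(5) = 11,  t(6) = 30,  t(7) = 14,  t(8) = 32,  t(9) = 1,  t(10) = 9,  t(11) = 0,  t(12) = 37,  t(13) = 33,  t(14) = 16,  t(15) = 19,  t(16) = 21,  t(17) = 8,  t(18) = 28,  t(19) = 27,  t(20) = 12,  t(21) = 2.
Since t(21) = t(0) = 2, the sequence is periodic with period 21.
(351 - 0) mod 21 = 15, so t(351) = t(15) = 19.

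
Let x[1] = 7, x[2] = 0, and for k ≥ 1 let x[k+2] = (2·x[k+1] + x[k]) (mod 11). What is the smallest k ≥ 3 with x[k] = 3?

Listing terms: x[1] = 7,  x[2] = 0,  x[3] = 7,  x[4] = 3,  x[5] = 2,  x[6] = 7,  x[7] = 5,  x[8] = 6,  x[9] = 6,  x[10] = 7,  x[11] = 9,  x[12] = 3,  x[13] = 4,  x[14] = 0,  x[15] = 4,  x[16] = 8,  x[17] = 9,  x[18] = 4,  x[19] = 6,  x[20] = 5,  x[21] = 5,  x[22] = 4,  x[23] = 2,  x[24] = 8,  x[25] = 7,  x[26] = 0.
The sequence repeats with period 24.
The value 3 first appears (with k ≥ 3) at x[4].

4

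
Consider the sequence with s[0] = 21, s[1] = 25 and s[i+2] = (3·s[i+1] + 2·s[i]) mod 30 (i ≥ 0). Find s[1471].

5

Listing terms: s[0] = 21, s[1] = 25, s[2] = 27, s[3] = 11, s[4] = 27, s[5] = 13, s[6] = 3, s[7] = 5, s[8] = 21, s[9] = 13, s[10] = 21, s[11] = 29, s[12] = 9, s[13] = 25, s[14] = 3, s[15] = 29, s[16] = 3, s[17] = 7, s[18] = 27, s[19] = 5, s[20] = 9, s[21] = 7, s[22] = 9, s[23] = 11, s[24] = 21, s[25] = 25.
The sequence repeats with period 24.
(1471 - 0) mod 24 = 7, so s[1471] = s[7] = 5.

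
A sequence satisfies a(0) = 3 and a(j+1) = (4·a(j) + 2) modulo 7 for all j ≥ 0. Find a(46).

0

a(0) = 3,  a(1) = 0,  a(2) = 2,  a(3) = 3.
The sequence repeats with period 3.
So a(46) = a(0 + ((46-0) mod 3)) = a(1) = 0.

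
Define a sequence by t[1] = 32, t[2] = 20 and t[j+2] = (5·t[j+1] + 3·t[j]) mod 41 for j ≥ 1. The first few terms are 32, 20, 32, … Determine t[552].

8

We have t[1] = 32; t[2] = 20; t[3] = 32; t[4] = 15; t[5] = 7; t[6] = 39; t[7] = 11; t[8] = 8; t[9] = 32; t[10] = 20.
Since (t[9], t[10]) = (t[1], t[2]) = (32, 20) (two consecutive terms determine the rest), the sequence is periodic with period 8.
So t[552] = t[1 + ((552-1) mod 8)] = t[8] = 8.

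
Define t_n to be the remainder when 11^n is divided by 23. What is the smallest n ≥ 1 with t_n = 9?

6

Computing terms: t_0 = 1, t_1 = 11, t_2 = 6, t_3 = 20, t_4 = 13, t_5 = 5, t_6 = 9, t_7 = 7, t_8 = 8, t_9 = 19, t_{10} = 2, t_{11} = 22, t_{12} = 12, t_{13} = 17, t_{14} = 3, t_{15} = 10, t_{16} = 18, t_{17} = 14, t_{18} = 16, t_{19} = 15, t_{20} = 4, t_{21} = 21, t_{22} = 1.
The sequence repeats with period 22.
The value 9 first appears (with n ≥ 1) at t_6.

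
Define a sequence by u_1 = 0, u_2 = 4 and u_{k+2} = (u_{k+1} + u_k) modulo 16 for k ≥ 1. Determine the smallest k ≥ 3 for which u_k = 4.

We have u_1 = 0, u_2 = 4, u_3 = 4, u_4 = 8, u_5 = 12, u_6 = 4, u_7 = 0, u_8 = 4.
The sequence repeats with period 6.
The value 4 first appears (with k ≥ 3) at u_3.

3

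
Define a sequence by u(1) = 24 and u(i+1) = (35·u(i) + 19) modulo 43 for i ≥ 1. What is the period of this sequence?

Computing terms: u(1) = 24; u(2) = 42; u(3) = 27; u(4) = 18; u(5) = 4; u(6) = 30; u(7) = 37; u(8) = 24.
Since u(8) = u(1) = 24, the sequence is periodic with period 7.

7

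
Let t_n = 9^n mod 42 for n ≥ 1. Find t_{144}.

Listing terms: t_1 = 9; t_2 = 39; t_3 = 15; t_4 = 9.
Since t_4 = t_1 = 9, the sequence is periodic with period 3.
So t_{144} = t_{1 + ((144-1) mod 3)} = t_3 = 15.

15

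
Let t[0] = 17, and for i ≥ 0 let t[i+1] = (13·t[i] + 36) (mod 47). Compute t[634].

t[0] = 17, t[1] = 22, t[2] = 40, t[3] = 39, t[4] = 26, t[5] = 45, t[6] = 10, t[7] = 25, t[8] = 32, t[9] = 29, t[10] = 37, t[11] = 0, t[12] = 36, t[13] = 34, t[14] = 8, t[15] = 46, t[16] = 23, t[17] = 6, t[18] = 20, t[19] = 14, t[20] = 30, t[21] = 3, t[22] = 28, t[23] = 24, t[24] = 19, t[25] = 1, t[26] = 2, t[27] = 15, t[28] = 43, t[29] = 31, t[30] = 16, t[31] = 9, t[32] = 12, t[33] = 4, t[34] = 41, t[35] = 5, t[36] = 7, t[37] = 33, t[38] = 42, t[39] = 18, t[40] = 35, t[41] = 21, t[42] = 27, t[43] = 11, t[44] = 38, t[45] = 13, t[46] = 17.
Since t[46] = t[0] = 17, the sequence is periodic with period 46.
So t[634] = t[0 + ((634-0) mod 46)] = t[36] = 7.

7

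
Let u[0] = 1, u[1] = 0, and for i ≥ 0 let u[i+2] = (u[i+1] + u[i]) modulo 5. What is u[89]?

We have u[0] = 1, u[1] = 0, u[2] = 1, u[3] = 1, u[4] = 2, u[5] = 3, u[6] = 0, u[7] = 3, u[8] = 3, u[9] = 1, u[10] = 4, u[11] = 0, u[12] = 4, u[13] = 4, u[14] = 3, u[15] = 2, u[16] = 0, u[17] = 2, u[18] = 2, u[19] = 4, u[20] = 1, u[21] = 0.
The sequence repeats with period 20.
So u[89] = u[0 + ((89-0) mod 20)] = u[9] = 1.

1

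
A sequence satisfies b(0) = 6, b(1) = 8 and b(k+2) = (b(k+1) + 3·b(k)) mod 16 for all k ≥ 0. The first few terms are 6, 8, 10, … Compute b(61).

b(0) = 6; b(1) = 8; b(2) = 10; b(3) = 2; b(4) = 0; b(5) = 6; b(6) = 6; b(7) = 8.
Since (b(6), b(7)) = (b(0), b(1)) = (6, 8) (two consecutive terms determine the rest), the sequence is periodic with period 6.
So b(61) = b(0 + ((61-0) mod 6)) = b(1) = 8.

8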